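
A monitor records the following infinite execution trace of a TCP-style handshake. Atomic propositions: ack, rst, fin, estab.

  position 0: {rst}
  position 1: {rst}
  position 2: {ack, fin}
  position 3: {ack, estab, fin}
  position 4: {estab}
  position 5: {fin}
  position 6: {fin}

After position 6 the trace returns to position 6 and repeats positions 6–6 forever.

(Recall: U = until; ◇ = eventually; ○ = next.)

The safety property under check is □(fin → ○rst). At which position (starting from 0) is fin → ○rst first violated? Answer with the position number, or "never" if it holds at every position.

Check fin → ○rst at each position in order: 0 ✓, 1 ✓.
At position 2 the labels are {ack, fin} and the next position 3 has {ack, estab, fin}, so fin → ○rst is false there. This is the first violation.

2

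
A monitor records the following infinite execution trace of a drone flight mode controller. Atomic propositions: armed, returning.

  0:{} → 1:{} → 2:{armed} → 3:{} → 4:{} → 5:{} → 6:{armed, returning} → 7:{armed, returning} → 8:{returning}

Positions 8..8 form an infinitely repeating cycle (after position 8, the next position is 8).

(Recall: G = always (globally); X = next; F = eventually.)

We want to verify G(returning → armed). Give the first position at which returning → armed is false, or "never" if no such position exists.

Check returning → armed at each position in order: 0 ✓, 1 ✓, 2 ✓, 3 ✓, 4 ✓, 5 ✓, 6 ✓, 7 ✓.
At position 8 the labels are {returning}, so returning → armed is false there. This is the first violation.

8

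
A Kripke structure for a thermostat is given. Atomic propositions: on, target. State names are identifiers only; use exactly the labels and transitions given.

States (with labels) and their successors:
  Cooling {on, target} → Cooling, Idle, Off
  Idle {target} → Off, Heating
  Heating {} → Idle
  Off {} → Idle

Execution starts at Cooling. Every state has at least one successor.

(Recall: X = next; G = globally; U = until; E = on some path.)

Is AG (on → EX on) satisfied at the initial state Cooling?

States satisfying on → EX on: {Cooling, Idle, Heating, Off}.
States satisfying AG (on → EX on): {Cooling, Idle, Heating, Off}.
Every state reachable from Cooling satisfies on → EX on.
Cooling ∈ Sat(AG (on → EX on)).

Satisfied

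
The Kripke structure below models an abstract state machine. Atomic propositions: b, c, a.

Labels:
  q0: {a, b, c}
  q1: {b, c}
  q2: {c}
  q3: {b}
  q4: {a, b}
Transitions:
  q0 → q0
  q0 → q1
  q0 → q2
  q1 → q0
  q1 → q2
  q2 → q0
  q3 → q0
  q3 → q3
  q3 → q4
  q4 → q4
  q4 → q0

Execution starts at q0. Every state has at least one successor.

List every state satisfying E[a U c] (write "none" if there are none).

States satisfying a: {q0, q4}.
States satisfying c: {q0, q1, q2}.
States satisfying E[a U c]: {q0, q1, q2, q4}.

{q0, q1, q2, q4}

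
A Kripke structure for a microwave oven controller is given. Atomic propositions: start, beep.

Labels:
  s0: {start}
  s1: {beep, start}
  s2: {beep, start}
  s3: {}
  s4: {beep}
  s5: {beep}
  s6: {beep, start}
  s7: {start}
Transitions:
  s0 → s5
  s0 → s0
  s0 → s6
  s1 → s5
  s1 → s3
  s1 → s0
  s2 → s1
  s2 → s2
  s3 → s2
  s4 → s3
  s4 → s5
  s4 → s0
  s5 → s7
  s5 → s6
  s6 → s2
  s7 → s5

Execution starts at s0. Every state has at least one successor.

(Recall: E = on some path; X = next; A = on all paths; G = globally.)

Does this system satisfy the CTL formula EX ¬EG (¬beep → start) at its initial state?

Does not hold

States satisfying ¬EG (¬beep → start): {s3}.
States satisfying EX ¬EG (¬beep → start): {s1, s4}.
No suitable path/successor from s0 witnesses the formula.
s0 ∉ Sat(EX ¬EG (¬beep → start)).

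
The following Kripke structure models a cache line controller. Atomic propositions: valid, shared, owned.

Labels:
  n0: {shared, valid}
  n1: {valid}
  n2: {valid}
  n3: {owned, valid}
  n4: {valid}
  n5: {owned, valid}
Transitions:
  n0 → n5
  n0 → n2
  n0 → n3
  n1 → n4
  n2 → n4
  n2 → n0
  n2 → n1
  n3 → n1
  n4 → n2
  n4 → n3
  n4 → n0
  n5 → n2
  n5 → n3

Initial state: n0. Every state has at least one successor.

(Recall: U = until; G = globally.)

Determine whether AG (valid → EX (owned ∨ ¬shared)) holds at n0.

States satisfying valid → EX (owned ∨ ¬shared): {n0, n1, n2, n3, n4, n5}.
States satisfying AG (valid → EX (owned ∨ ¬shared)): {n0, n1, n2, n3, n4, n5}.
Every state reachable from n0 satisfies valid → EX (owned ∨ ¬shared).
n0 ∈ Sat(AG (valid → EX (owned ∨ ¬shared))).

Holds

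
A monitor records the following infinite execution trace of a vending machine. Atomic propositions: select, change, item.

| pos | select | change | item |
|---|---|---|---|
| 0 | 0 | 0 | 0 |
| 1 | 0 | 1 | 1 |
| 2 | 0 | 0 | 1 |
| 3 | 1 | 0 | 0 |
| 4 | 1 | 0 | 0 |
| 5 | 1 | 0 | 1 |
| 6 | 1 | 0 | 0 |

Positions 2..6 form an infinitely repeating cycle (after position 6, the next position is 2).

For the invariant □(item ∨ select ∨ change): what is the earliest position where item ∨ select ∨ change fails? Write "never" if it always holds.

At position 0 the labels are {}, so item ∨ select ∨ change is false there. This is the first violation.

0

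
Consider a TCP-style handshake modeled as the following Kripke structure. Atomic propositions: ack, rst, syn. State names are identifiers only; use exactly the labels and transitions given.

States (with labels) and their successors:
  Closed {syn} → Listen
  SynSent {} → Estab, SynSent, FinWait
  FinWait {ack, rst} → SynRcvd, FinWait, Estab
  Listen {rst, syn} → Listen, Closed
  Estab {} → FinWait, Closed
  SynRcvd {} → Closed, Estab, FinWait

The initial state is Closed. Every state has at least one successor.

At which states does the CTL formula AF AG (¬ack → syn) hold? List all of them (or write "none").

{Closed, Listen}

States satisfying AG (¬ack → syn): {Closed, Listen}.
States satisfying AF AG (¬ack → syn): {Closed, Listen}.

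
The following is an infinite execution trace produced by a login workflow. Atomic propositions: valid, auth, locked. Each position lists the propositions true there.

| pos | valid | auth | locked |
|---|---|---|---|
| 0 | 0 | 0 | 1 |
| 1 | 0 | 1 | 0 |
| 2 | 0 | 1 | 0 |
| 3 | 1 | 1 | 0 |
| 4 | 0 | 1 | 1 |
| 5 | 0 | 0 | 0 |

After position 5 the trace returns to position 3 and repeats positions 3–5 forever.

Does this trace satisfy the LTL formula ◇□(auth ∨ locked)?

Does not hold

□(auth ∨ locked) is false at every position 0..5, so it never becomes true and ◇□(auth ∨ locked) fails.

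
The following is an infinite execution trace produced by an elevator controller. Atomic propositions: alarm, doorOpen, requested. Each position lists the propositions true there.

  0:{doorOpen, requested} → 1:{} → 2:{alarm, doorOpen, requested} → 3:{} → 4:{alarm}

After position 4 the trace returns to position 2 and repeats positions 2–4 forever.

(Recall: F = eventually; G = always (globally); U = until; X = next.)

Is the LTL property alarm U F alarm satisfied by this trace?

Yes

Walking from position 0: F alarm first holds at position 0, and alarm holds at every earlier position along the way, so alarm U F alarm holds.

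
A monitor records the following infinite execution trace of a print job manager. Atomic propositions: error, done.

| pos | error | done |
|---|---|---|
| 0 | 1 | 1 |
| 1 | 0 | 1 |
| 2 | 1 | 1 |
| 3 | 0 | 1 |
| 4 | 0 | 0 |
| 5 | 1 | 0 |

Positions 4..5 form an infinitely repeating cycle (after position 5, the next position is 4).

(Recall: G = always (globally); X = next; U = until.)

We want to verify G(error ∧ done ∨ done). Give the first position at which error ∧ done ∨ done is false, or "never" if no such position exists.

Check error ∧ done ∨ done at each position in order: 0 ✓, 1 ✓, 2 ✓, 3 ✓.
At position 4 the labels are {}, so error ∧ done ∨ done is false there. This is the first violation.

4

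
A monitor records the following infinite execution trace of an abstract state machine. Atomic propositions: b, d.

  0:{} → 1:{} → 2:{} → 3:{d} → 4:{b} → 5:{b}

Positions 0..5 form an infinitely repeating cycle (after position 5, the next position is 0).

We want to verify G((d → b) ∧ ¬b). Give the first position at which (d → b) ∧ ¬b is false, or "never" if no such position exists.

Check (d → b) ∧ ¬b at each position in order: 0 ✓, 1 ✓, 2 ✓.
At position 3 the labels are {d}, so (d → b) ∧ ¬b is false there. This is the first violation.

3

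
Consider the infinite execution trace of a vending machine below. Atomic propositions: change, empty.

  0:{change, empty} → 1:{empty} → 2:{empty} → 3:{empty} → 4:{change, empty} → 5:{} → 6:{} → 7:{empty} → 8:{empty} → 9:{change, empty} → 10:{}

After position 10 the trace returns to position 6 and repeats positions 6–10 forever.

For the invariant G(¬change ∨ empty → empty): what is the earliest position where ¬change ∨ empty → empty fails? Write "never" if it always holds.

5

Check ¬change ∨ empty → empty at each position in order: 0 ✓, 1 ✓, 2 ✓, 3 ✓, 4 ✓.
At position 5 the labels are {}, so ¬change ∨ empty → empty is false there. This is the first violation.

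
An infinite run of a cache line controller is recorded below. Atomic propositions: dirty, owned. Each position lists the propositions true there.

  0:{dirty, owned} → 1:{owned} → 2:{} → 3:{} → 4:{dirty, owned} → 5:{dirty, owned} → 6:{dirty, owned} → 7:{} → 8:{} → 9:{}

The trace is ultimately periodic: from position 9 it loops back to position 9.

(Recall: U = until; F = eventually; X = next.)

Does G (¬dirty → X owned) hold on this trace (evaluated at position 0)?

No

¬dirty → X owned must hold at every position from 0 onward. It fails at position 1, so G (¬dirty → X owned) is false.
Positions where ¬dirty holds: 1, 2, 3, 7, 8, 9.
Check X owned at each: 1→fails, 2→fails, 3→ok, 7→fails, 8→fails, 9→fails.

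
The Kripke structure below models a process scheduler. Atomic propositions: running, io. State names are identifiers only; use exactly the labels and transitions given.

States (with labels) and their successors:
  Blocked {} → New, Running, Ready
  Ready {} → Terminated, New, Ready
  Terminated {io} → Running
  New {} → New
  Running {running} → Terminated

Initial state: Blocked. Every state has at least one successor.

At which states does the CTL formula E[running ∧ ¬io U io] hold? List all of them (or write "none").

States satisfying running ∧ ¬io: {Running}.
States satisfying io: {Terminated}.
States satisfying E[running ∧ ¬io U io]: {Terminated, Running}.

{Terminated, Running}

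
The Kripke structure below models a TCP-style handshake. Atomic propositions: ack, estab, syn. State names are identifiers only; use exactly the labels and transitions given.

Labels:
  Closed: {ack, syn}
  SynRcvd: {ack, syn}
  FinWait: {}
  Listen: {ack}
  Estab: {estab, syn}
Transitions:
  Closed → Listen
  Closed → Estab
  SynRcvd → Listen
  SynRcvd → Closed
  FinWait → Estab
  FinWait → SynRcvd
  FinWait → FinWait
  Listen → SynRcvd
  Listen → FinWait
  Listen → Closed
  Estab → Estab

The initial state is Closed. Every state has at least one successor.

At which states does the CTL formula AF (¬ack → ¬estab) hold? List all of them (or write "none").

States satisfying ¬ack → ¬estab: {Closed, SynRcvd, FinWait, Listen}.
States satisfying AF (¬ack → ¬estab): {Closed, SynRcvd, FinWait, Listen}.

{Closed, SynRcvd, FinWait, Listen}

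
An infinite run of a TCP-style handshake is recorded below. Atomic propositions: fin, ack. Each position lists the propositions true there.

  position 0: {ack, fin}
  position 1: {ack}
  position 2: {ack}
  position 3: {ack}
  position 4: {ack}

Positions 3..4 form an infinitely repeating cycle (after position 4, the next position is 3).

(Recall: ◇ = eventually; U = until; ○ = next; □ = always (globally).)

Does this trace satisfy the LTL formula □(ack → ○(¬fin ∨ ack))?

ack → ○(¬fin ∨ ack) holds at every position 0..4, and those are all positions ever visited, so □(ack → ○(¬fin ∨ ack)) holds.
Positions where ack holds: 0, 1, 2, 3, 4.
Check ○(¬fin ∨ ack) at each: 0→ok, 1→ok, 2→ok, 3→ok, 4→ok.

Holds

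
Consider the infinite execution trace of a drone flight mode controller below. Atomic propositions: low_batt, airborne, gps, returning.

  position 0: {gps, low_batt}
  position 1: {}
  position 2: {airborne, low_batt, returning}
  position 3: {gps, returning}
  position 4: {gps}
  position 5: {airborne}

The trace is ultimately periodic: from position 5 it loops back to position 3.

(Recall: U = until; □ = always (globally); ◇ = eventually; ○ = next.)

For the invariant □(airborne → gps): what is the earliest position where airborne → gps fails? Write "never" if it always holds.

Check airborne → gps at each position in order: 0 ✓, 1 ✓.
At position 2 the labels are {airborne, low_batt, returning}, so airborne → gps is false there. This is the first violation.

2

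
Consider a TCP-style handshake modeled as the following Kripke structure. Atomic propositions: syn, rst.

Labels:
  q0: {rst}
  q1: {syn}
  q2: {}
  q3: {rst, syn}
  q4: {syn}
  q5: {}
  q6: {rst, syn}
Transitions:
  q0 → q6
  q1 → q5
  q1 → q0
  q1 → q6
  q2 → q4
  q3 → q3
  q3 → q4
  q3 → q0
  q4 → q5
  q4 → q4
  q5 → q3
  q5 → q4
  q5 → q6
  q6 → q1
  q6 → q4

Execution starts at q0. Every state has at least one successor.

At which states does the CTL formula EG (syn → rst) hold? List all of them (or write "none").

States satisfying syn → rst: {q0, q2, q3, q5, q6}.
States satisfying EG (syn → rst): {q3, q5}.

{q3, q5}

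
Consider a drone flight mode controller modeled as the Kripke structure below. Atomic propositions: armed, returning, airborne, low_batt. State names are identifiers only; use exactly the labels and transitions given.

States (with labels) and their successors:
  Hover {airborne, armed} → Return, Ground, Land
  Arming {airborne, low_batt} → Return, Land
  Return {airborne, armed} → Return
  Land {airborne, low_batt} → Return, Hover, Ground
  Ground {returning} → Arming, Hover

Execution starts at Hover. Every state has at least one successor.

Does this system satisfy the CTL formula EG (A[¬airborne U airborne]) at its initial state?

States satisfying A[¬airborne U airborne]: {Hover, Arming, Return, Land, Ground}.
States satisfying EG (A[¬airborne U airborne]): {Hover, Arming, Return, Land, Ground}.
Hover ∈ Sat(EG (A[¬airborne U airborne])).

Yes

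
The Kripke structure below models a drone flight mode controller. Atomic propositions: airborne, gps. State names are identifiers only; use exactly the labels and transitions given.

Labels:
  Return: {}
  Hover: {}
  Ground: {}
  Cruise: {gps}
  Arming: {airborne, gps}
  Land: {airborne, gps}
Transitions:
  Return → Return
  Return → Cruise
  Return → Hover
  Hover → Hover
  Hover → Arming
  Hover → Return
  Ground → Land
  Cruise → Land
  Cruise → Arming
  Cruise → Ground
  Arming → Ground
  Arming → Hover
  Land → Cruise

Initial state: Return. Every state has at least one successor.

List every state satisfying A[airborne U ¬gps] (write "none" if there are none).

States satisfying airborne: {Arming, Land}.
States satisfying ¬gps: {Return, Hover, Ground}.
States satisfying A[airborne U ¬gps]: {Return, Hover, Ground, Arming}.

{Return, Hover, Ground, Arming}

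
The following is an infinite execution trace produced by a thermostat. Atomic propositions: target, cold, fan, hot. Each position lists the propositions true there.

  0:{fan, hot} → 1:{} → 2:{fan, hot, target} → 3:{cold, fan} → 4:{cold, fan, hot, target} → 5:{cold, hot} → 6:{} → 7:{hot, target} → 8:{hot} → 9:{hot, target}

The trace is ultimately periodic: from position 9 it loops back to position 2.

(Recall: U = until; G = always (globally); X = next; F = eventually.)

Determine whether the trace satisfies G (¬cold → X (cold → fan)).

¬cold → X (cold → fan) holds at every position 0..9, and those are all positions ever visited, so G (¬cold → X (cold → fan)) holds.
Positions where ¬cold holds: 0, 1, 2, 6, 7, 8, 9.
Check X (cold → fan) at each: 0→ok, 1→ok, 2→ok, 6→ok, 7→ok, 8→ok, 9→ok.

Yes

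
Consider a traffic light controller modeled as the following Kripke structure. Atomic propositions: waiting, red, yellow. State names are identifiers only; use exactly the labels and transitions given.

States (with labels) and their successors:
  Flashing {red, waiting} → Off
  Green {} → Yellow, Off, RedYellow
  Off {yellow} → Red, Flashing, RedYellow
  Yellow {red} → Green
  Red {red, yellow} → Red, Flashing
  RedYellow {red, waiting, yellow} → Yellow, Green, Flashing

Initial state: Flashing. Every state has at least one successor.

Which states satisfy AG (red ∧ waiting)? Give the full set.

States satisfying red ∧ waiting: {Flashing, RedYellow}.
States satisfying AG (red ∧ waiting): ∅.

none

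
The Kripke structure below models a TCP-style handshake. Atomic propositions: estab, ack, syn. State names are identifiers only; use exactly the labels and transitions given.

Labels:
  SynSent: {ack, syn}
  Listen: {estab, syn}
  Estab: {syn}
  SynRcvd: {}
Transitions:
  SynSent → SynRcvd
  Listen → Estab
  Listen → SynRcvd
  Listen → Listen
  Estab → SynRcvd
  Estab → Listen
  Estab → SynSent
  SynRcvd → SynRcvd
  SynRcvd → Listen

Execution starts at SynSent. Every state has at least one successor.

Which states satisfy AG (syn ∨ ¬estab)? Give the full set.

States satisfying syn ∨ ¬estab: {SynSent, Listen, Estab, SynRcvd}.
States satisfying AG (syn ∨ ¬estab): {SynSent, Listen, Estab, SynRcvd}.

{SynSent, Listen, Estab, SynRcvd}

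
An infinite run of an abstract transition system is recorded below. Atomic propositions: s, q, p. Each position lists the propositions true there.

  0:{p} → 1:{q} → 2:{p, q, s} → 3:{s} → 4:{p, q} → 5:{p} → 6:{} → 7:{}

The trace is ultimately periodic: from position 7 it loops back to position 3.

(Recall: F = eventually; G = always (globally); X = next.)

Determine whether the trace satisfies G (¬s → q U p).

¬s → q U p must hold at every position from 0 onward. It fails at position 6, so G (¬s → q U p) is false.
Positions where ¬s holds: 0, 1, 4, 5, 6, 7.
Check q U p at each: 0→ok, 1→ok, 4→ok, 5→ok, 6→fails, 7→fails.

No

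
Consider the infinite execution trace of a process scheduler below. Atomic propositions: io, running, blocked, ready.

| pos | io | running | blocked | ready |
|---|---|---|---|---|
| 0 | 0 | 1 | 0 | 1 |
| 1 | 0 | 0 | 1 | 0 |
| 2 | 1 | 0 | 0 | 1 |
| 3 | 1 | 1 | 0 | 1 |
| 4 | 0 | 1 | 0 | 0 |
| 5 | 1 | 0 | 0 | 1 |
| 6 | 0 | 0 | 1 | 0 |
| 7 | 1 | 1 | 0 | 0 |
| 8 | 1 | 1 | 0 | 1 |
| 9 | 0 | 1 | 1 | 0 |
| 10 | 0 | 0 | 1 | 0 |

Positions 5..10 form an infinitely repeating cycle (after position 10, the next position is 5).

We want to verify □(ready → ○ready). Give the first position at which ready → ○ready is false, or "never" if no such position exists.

0

At position 0 the labels are {ready, running} and the next position 1 has {blocked}, so ready → ○ready is false there. This is the first violation.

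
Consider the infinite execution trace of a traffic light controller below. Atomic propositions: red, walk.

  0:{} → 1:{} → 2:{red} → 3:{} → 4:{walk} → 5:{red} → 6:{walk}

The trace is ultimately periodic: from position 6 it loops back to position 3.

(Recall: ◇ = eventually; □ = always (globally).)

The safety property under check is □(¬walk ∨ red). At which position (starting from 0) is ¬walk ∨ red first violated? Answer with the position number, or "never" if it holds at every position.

Check ¬walk ∨ red at each position in order: 0 ✓, 1 ✓, 2 ✓, 3 ✓.
At position 4 the labels are {walk}, so ¬walk ∨ red is false there. This is the first violation.

4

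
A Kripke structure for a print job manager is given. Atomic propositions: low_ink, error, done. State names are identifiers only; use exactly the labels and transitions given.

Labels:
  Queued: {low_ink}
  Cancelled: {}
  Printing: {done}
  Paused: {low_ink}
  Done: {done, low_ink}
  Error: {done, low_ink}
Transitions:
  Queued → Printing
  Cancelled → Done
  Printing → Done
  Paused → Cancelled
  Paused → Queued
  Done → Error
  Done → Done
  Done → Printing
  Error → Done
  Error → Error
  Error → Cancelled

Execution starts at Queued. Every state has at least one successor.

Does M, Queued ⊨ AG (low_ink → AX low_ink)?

Violated

States satisfying low_ink → AX low_ink: {Cancelled, Printing}.
States satisfying AG (low_ink → AX low_ink): ∅.
Done is reachable from Queued and violates low_ink → AX low_ink, so AG fails at Queued.
Queued ∉ Sat(AG (low_ink → AX low_ink)).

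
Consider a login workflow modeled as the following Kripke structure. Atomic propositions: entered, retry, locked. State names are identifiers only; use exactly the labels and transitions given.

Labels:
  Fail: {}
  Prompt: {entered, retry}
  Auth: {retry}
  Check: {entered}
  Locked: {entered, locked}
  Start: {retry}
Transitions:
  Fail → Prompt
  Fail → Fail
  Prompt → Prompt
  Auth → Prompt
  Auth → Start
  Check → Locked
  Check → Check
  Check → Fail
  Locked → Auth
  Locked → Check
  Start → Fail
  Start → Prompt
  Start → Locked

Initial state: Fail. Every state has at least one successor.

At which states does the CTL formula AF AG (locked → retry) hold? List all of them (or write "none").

States satisfying AG (locked → retry): {Fail, Prompt}.
States satisfying AF AG (locked → retry): {Fail, Prompt}.

{Fail, Prompt}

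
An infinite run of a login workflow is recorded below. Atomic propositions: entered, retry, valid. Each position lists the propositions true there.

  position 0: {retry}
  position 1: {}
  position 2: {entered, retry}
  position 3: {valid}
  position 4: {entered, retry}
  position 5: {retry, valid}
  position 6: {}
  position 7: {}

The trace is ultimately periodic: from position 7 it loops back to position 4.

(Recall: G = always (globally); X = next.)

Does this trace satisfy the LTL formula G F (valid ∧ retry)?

Holds

F (valid ∧ retry) holds at every position 0..7, and those are all positions ever visited, so G F (valid ∧ retry) holds.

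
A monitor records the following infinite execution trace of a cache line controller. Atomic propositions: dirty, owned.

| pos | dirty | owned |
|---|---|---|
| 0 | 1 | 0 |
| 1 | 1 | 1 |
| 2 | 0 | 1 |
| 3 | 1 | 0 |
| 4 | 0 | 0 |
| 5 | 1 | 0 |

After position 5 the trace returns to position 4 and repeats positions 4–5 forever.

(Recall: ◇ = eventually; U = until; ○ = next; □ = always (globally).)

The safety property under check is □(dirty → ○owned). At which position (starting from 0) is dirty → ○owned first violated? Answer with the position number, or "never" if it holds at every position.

Check dirty → ○owned at each position in order: 0 ✓, 1 ✓, 2 ✓.
At position 3 the labels are {dirty} and the next position 4 has {}, so dirty → ○owned is false there. This is the first violation.

3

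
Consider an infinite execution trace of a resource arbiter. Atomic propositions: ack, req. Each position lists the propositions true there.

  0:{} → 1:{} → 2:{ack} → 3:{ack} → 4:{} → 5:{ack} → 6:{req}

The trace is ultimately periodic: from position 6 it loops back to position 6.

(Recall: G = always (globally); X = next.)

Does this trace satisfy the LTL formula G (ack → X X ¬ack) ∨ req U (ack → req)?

Holds

ack → X X ¬ack must hold at every position from 0 onward. It fails at position 3, so G (ack → X X ¬ack) is false.
Positions where ack holds: 2, 3, 5.
Check X X ¬ack at each: 2→ok, 3→fails, 5→ok.
Walking from position 0: ack → req first holds at position 0, and req holds at every earlier position along the way, so req U (ack → req) holds.
At position 0: G (ack → X X ¬ack) is false; req U (ack → req) is true; so G (ack → X X ¬ack) ∨ req U (ack → req) is true.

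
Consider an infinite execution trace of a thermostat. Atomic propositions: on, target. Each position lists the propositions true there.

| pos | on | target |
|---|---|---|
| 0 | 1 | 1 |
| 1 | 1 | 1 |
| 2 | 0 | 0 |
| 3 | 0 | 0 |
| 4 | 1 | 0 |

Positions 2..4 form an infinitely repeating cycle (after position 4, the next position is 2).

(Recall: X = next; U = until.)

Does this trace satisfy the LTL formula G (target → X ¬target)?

target → X ¬target must hold at every position from 0 onward. It fails at position 0, so G (target → X ¬target) is false.
Positions where target holds: 0, 1.
Check X ¬target at each: 0→fails, 1→ok.

No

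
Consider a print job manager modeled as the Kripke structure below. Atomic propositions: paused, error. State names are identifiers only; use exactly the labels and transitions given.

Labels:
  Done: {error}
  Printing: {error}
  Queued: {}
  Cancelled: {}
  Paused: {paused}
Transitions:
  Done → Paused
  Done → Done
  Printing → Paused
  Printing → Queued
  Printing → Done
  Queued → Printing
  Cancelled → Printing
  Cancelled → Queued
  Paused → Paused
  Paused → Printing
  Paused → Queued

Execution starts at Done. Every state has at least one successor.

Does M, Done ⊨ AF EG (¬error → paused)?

States satisfying EG (¬error → paused): {Done, Printing, Paused}.
States satisfying AF EG (¬error → paused): {Done, Printing, Queued, Cancelled, Paused}.
Done ∈ Sat(AF EG (¬error → paused)).

Holds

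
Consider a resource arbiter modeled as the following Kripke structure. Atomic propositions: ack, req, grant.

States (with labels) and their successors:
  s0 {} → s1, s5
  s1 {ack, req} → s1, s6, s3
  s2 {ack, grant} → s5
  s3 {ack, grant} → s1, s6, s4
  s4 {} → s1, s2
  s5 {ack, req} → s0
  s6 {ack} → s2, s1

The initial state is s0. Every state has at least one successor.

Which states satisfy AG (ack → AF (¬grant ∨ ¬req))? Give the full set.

States satisfying ack → AF (¬grant ∨ ¬req): {s0, s1, s2, s3, s4, s5, s6}.
States satisfying AG (ack → AF (¬grant ∨ ¬req)): {s0, s1, s2, s3, s4, s5, s6}.

{s0, s1, s2, s3, s4, s5, s6}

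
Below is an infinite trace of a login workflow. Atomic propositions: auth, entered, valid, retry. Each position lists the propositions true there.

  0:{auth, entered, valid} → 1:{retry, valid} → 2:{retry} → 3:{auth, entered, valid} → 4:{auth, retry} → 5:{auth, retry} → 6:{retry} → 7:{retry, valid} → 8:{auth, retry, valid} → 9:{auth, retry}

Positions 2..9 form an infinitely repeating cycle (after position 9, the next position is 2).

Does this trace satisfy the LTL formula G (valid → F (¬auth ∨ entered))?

Holds

valid → F (¬auth ∨ entered) holds at every position 0..9, and those are all positions ever visited, so G (valid → F (¬auth ∨ entered)) holds.
Positions where valid holds: 0, 1, 3, 7, 8.
Check F (¬auth ∨ entered) at each: 0→ok, 1→ok, 3→ok, 7→ok, 8→ok.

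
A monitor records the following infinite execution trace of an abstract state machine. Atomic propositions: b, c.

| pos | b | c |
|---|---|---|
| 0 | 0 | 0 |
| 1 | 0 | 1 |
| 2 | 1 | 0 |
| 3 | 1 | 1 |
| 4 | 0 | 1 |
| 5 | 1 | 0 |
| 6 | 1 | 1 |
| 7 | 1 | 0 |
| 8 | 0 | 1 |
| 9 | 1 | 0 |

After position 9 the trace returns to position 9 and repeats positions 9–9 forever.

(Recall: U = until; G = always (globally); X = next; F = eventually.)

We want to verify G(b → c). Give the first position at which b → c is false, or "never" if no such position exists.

2

Check b → c at each position in order: 0 ✓, 1 ✓.
At position 2 the labels are {b}, so b → c is false there. This is the first violation.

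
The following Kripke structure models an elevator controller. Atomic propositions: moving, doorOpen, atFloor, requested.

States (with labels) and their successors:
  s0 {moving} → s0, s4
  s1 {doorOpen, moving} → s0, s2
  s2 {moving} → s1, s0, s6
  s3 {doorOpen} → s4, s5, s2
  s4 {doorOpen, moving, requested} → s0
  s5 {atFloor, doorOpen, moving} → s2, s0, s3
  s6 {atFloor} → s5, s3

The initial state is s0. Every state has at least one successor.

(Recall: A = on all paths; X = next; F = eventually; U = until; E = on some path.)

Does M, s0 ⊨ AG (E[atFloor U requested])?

States satisfying E[atFloor U requested]: {s4}.
States satisfying AG (E[atFloor U requested]): ∅.
s0 is reachable from s0 and violates E[atFloor U requested], so AG fails at s0.
s0 ∉ Sat(AG (E[atFloor U requested])).

No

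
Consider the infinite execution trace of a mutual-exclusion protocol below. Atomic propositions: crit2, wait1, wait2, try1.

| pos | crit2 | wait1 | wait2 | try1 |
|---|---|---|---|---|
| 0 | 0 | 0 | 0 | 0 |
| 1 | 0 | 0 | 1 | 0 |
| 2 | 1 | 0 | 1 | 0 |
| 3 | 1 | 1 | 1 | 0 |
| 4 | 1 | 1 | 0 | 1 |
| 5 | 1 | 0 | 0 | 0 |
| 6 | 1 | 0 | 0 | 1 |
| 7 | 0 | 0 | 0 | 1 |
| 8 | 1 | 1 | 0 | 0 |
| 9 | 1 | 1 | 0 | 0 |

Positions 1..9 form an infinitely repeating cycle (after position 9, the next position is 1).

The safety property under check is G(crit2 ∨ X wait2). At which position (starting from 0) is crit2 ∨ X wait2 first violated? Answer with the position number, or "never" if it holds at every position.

Check crit2 ∨ X wait2 at each position in order: 0 ✓, 1 ✓, 2 ✓, 3 ✓, 4 ✓, 5 ✓, 6 ✓.
At position 7 the labels are {try1} and the next position 8 has {crit2, wait1}, so crit2 ∨ X wait2 is false there. This is the first violation.

7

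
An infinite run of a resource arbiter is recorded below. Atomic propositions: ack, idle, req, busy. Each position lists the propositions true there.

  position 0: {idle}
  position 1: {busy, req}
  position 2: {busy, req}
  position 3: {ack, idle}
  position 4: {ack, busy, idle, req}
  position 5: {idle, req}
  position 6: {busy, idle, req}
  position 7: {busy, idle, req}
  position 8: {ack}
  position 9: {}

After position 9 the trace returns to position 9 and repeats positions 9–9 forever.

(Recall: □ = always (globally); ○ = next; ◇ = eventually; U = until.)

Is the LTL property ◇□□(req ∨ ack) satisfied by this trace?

No

□□(req ∨ ack) is false at every position 0..9, so it never becomes true and ◇□□(req ∨ ack) fails.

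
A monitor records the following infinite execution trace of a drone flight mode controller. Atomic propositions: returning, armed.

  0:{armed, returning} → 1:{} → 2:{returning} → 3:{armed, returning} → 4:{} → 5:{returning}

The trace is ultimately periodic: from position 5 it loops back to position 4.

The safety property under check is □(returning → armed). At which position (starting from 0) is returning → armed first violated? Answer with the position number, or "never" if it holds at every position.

2

Check returning → armed at each position in order: 0 ✓, 1 ✓.
At position 2 the labels are {returning}, so returning → armed is false there. This is the first violation.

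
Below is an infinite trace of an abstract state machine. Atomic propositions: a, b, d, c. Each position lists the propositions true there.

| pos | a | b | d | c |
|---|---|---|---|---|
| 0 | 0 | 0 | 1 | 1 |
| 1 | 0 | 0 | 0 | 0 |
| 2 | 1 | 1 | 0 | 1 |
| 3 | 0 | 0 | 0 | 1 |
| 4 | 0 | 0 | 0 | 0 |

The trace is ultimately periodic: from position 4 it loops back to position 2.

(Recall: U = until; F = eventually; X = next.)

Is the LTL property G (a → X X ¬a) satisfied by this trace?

Satisfied

a → X X ¬a holds at every position 0..4, and those are all positions ever visited, so G (a → X X ¬a) holds.
Positions where a holds: 2.
Check X X ¬a at each: 2→ok.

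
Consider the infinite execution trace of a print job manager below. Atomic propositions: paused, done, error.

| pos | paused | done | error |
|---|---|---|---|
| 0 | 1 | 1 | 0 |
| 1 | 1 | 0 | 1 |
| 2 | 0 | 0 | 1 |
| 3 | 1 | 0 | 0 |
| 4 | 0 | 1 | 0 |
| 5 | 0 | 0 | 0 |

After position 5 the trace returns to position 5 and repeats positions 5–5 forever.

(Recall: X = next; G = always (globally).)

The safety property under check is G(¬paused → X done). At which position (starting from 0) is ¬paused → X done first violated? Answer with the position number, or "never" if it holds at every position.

2

Check ¬paused → X done at each position in order: 0 ✓, 1 ✓.
At position 2 the labels are {error} and the next position 3 has {paused}, so ¬paused → X done is false there. This is the first violation.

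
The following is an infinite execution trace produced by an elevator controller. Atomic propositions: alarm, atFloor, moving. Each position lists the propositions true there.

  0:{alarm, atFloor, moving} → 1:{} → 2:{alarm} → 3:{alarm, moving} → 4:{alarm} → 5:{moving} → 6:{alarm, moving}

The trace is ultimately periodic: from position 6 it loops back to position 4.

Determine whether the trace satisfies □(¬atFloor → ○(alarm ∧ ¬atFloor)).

¬atFloor → ○(alarm ∧ ¬atFloor) must hold at every position from 0 onward. It fails at position 4, so □(¬atFloor → ○(alarm ∧ ¬atFloor)) is false.
Positions where ¬atFloor holds: 1, 2, 3, 4, 5, 6.
Check ○(alarm ∧ ¬atFloor) at each: 1→ok, 2→ok, 3→ok, 4→fails, 5→ok, 6→ok.

Does not hold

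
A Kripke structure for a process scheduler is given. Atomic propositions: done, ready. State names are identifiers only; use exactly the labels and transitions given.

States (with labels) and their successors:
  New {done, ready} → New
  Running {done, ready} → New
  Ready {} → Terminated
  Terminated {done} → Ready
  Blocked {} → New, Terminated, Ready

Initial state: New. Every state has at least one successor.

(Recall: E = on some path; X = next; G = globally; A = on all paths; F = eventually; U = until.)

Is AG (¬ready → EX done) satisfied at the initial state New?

States satisfying ¬ready → EX done: {New, Running, Ready, Blocked}.
States satisfying AG (¬ready → EX done): {New, Running}.
Every state reachable from New satisfies ¬ready → EX done.
New ∈ Sat(AG (¬ready → EX done)).

Holds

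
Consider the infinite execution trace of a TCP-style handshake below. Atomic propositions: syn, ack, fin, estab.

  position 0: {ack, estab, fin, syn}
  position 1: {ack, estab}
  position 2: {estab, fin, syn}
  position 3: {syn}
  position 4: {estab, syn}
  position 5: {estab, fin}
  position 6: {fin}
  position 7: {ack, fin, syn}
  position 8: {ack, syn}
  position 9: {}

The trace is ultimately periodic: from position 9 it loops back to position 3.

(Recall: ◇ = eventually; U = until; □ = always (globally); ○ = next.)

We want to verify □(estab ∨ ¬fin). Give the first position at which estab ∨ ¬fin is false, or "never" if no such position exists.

6

Check estab ∨ ¬fin at each position in order: 0 ✓, 1 ✓, 2 ✓, 3 ✓, 4 ✓, 5 ✓.
At position 6 the labels are {fin}, so estab ∨ ¬fin is false there. This is the first violation.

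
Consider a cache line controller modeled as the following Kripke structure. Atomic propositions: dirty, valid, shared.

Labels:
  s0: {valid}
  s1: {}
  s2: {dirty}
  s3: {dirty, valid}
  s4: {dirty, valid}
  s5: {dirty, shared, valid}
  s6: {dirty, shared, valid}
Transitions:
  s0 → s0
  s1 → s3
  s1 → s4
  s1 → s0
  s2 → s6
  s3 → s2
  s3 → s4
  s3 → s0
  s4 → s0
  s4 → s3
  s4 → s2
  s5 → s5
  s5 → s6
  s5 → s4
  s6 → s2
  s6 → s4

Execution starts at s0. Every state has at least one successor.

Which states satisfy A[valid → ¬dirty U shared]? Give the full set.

{s2, s5, s6}

States satisfying valid → ¬dirty: {s0, s1, s2}.
States satisfying shared: {s5, s6}.
States satisfying A[valid → ¬dirty U shared]: {s2, s5, s6}.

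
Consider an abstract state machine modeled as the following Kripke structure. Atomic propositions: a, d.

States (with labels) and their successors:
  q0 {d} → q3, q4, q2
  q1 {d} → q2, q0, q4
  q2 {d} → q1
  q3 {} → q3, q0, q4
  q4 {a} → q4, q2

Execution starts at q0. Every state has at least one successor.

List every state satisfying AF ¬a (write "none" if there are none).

{q0, q1, q2, q3}

States satisfying ¬a: {q0, q1, q2, q3}.
States satisfying AF ¬a: {q0, q1, q2, q3}.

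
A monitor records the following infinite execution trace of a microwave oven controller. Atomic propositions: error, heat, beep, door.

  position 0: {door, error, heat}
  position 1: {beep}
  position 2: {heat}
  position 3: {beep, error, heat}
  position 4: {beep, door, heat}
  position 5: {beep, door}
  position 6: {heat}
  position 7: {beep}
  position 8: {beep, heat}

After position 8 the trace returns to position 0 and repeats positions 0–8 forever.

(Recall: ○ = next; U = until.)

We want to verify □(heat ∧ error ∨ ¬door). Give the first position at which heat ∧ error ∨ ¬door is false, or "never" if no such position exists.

4

Check heat ∧ error ∨ ¬door at each position in order: 0 ✓, 1 ✓, 2 ✓, 3 ✓.
At position 4 the labels are {beep, door, heat}, so heat ∧ error ∨ ¬door is false there. This is the first violation.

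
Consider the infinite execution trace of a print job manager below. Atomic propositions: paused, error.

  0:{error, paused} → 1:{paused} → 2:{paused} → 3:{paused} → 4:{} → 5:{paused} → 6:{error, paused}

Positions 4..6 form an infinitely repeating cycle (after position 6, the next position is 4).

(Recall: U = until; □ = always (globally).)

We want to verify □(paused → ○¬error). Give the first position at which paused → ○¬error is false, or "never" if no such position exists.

5

Check paused → ○¬error at each position in order: 0 ✓, 1 ✓, 2 ✓, 3 ✓, 4 ✓.
At position 5 the labels are {paused} and the next position 6 has {error, paused}, so paused → ○¬error is false there. This is the first violation.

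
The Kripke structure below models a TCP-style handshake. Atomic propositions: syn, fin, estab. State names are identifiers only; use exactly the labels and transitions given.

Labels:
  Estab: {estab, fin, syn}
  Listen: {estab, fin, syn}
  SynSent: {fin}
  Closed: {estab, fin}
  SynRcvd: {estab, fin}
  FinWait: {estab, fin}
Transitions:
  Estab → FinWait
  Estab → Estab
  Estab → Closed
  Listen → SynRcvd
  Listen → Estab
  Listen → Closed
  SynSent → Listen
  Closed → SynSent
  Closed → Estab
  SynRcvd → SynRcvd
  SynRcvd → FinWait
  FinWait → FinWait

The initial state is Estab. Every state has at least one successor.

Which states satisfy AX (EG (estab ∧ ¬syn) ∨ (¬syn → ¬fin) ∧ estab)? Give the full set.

States satisfying EG (estab ∧ ¬syn) ∨ (¬syn → ¬fin) ∧ estab: {Estab, Listen, SynRcvd, FinWait}.
States satisfying AX (EG (estab ∧ ¬syn) ∨ (¬syn → ¬fin) ∧ estab): {SynSent, SynRcvd, FinWait}.

{SynSent, SynRcvd, FinWait}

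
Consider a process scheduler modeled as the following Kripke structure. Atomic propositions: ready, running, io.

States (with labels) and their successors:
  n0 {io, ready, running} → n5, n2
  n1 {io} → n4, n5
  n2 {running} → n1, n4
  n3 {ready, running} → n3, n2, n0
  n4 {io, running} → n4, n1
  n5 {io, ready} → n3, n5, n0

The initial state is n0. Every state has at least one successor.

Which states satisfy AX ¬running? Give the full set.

States satisfying ¬running: {n1, n5}.
States satisfying AX ¬running: ∅.

none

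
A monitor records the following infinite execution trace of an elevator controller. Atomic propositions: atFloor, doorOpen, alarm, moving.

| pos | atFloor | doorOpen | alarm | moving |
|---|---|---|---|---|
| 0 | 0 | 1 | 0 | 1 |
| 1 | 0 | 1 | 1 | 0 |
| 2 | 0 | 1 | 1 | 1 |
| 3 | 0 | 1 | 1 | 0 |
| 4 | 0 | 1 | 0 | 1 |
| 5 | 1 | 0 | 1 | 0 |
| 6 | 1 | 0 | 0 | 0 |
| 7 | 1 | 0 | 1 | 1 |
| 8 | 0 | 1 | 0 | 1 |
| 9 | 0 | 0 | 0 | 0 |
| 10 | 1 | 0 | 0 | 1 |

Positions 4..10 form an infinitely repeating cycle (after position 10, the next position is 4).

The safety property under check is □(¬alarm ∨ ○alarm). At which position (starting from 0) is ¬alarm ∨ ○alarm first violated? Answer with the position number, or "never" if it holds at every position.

3

Check ¬alarm ∨ ○alarm at each position in order: 0 ✓, 1 ✓, 2 ✓.
At position 3 the labels are {alarm, doorOpen} and the next position 4 has {doorOpen, moving}, so ¬alarm ∨ ○alarm is false there. This is the first violation.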